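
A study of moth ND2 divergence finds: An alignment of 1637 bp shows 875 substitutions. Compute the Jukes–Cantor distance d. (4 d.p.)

0.9354

p = 875/1637 ≈ 0.534514.
d = −(3/4) ln(1 − 4p/3) = −0.75 ln(1 − 0.712685) = −0.75 ln(0.287315)
  = −0.75 × (-1.247176) = 0.935382 substitutions/site.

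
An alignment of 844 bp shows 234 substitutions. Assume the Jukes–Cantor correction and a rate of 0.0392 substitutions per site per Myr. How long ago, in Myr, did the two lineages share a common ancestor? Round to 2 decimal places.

4.41

p = 234/844 ≈ 0.277251.
d = −(3/4) ln(1 − 4p/3) = −0.75 ln(1 − 0.369668) = −0.75 ln(0.630332)
  = −0.75 × (-0.461509) = 0.346132 substitutions/site.
Under a molecular clock d = 2μt, so t = d/(2μ) = 0.346132 / (2 × 0.0392) = 4.41 Myr.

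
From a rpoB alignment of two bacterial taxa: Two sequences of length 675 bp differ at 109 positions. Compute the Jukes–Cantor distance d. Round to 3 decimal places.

0.182

p = 109/675 ≈ 0.161481.
d = −(3/4) ln(1 − 4p/3) = −0.75 ln(1 − 0.215308) = −0.75 ln(0.784692)
  = −0.75 × (-0.242464) = 0.181848 substitutions/site.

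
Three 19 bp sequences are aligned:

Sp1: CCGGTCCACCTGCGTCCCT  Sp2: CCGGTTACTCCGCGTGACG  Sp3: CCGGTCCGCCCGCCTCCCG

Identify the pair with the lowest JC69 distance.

Sp1–Sp2: 8/19 differ, p = 0.421, d = 0.618.
Sp1–Sp3: 4/19 differ, p = 0.211, d = 0.247.
Sp2–Sp3: 7/19 differ, p = 0.368, d = 0.507.
The smallest distance is between Sp1 and Sp3.

Sp1 and Sp3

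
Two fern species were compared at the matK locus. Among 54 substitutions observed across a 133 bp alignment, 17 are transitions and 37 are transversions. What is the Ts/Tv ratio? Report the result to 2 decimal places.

R = 17/37 = 0.459459… ≈ 0.46 (to 2 d.p.).

0.46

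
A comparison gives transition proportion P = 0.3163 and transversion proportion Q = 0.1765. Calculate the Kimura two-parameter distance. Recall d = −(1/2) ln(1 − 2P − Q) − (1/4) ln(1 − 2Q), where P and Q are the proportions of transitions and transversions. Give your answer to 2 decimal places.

0.94

Under the Kimura two-parameter model, d = −½ ln(1 − 2P − Q) − ¼ ln(1 − 2Q).
1 − 2P − Q = 0.1909, giving −½ ln(0.1909) = 0.828003.
1 − 2Q = 0.647, giving −¼ ln(0.647) = 0.108852.
d = 0.828003 + 0.108852 = 0.936855.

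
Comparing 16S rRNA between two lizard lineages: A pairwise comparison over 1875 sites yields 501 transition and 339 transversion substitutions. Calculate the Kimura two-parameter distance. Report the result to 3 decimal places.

P = 501/1875 = 0.2672 and Q = 339/1875 = 0.1808.
Under the Kimura two-parameter model, d = −½ ln(1 − 2P − Q) − ¼ ln(1 − 2Q).
1 − 2P − Q = 0.2848, giving −½ ln(0.2848) = 0.627984.
1 − 2Q = 0.6384, giving −¼ ln(0.6384) = 0.112198.
d = 0.627984 + 0.112198 = 0.740182.

0.740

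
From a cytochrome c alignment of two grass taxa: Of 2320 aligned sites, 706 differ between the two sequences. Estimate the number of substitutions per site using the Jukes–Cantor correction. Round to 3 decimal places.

0.390

p = 706/2320 ≈ 0.30431.
d = −(3/4) ln(1 − 4p/3) = −0.75 ln(1 − 0.405747) = −0.75 ln(0.594253)
  = −0.75 × (-0.520450) = 0.390338 substitutions/site.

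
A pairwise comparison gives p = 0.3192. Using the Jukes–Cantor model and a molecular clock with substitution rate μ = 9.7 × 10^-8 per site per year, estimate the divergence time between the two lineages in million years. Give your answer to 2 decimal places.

d = −(3/4) ln(1 − 4p/3) = −0.75 ln(1 − 0.4256) = −0.75 ln(0.5744)
  = −0.75 × (-0.554429) = 0.415822 substitutions/site.
Under a molecular clock d = 2μt, so t = d/(2μ) = 0.415822 / (2 × 9.7 × 10^-8) = 2.14 million years.

2.14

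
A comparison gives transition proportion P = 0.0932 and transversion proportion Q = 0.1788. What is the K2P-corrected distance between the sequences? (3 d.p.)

Under the Kimura two-parameter model, d = −½ ln(1 − 2P − Q) − ¼ ln(1 − 2Q).
1 − 2P − Q = 0.6348, giving −½ ln(0.6348) = 0.227223.
1 − 2Q = 0.6424, giving −¼ ln(0.6424) = 0.110636.
d = 0.227223 + 0.110636 = 0.337859.

0.338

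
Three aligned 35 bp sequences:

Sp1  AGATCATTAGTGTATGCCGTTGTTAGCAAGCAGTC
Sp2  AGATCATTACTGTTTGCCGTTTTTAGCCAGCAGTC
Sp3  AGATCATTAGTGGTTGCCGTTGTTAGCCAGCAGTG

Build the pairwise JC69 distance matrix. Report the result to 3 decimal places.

Sp1–Sp2: 4/35 sites differ → p ≈ 0.114286, d = −0.75 ln(1 − 0.152381) = 0.123993 ≈ 0.124.
Sp1–Sp3: 4/35 sites differ → p ≈ 0.114286, d = −0.75 ln(1 − 0.152381) = 0.123993 ≈ 0.124.
Sp2–Sp3: 4/35 sites differ → p ≈ 0.114286, d = −0.75 ln(1 − 0.152381) = 0.123993 ≈ 0.124.

d(Sp1,Sp2) = 0.124, d(Sp1,Sp3) = 0.124, d(Sp2,Sp3) = 0.124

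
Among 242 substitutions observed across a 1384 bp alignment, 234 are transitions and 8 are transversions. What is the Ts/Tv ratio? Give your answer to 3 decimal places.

29.250

R = 234/8 = 29.250.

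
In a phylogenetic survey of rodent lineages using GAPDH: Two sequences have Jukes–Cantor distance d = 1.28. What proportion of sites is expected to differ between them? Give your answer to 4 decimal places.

0.6139

p = (3/4)(1 − e^(−4d/3)) = 0.75 × (1 − e^(-1.706667)) = 0.75 × (1 − 0.181470) = 0.613898.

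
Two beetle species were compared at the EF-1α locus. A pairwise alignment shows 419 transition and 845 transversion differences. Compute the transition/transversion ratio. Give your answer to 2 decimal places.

R = 419/845 = 0.495857… ≈ 0.50 (to 2 d.p.).

0.50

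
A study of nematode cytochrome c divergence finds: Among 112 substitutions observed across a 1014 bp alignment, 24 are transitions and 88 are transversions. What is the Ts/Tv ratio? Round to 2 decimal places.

R = 24/88 = 0.272727… ≈ 0.27 (to 2 d.p.).

0.27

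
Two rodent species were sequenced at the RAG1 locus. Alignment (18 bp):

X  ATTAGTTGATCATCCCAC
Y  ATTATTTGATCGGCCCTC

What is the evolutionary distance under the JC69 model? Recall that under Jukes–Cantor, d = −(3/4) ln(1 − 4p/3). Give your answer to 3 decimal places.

0.264

The sequences differ at 4 of 18 sites (5, 12, 13, 17), so p = 4/18 ≈ 0.222222.
d = −(3/4) ln(1 − 4p/3) = −0.75 ln(1 − 0.296296) = −0.75 ln(0.703704)
  = −0.75 × (-0.351397) = 0.263548 substitutions/site.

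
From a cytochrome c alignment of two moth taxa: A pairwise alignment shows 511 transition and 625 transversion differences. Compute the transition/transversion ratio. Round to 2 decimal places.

R = 511/625 = 0.8176 ≈ 0.82 (to 2 d.p.).

0.82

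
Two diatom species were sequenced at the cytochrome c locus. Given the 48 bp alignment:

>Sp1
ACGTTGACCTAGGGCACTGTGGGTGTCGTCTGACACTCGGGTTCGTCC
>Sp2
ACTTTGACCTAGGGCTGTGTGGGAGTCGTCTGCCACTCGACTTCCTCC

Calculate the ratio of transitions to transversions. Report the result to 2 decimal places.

Transitions are A↔G and C↔T; transversions are all other mismatches.
Transitions: 1. Transversions: 7.
R = 1/7 = 0.142857… ≈ 0.14 (to 2 d.p.).

0.14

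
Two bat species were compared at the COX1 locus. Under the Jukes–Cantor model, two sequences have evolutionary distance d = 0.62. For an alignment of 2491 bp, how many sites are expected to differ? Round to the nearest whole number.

1051

Invert JC69: p = (3/4)(1 − e^(−4d/3)) = 0.75 × (1 − e^(-0.826667)) = 0.75 × (1 − 0.437505) = 0.421871.
Expected differing sites = pL ≈ 0.421871 × 2491 = 1050.880661 ≈ 1051.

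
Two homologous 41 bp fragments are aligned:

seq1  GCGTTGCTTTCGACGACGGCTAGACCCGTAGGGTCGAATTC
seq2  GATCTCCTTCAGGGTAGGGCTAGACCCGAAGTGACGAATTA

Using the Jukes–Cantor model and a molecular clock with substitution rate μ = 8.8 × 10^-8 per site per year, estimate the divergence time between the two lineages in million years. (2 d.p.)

The sequences differ at 14 of 41 sites, so p = 14/41 ≈ 0.341463.
d = −(3/4) ln(1 − 4p/3) = −0.75 ln(1 − 0.455284) = −0.75 ln(0.544716)
  = −0.75 × (-0.607491) = 0.455618 substitutions/site.
Under a molecular clock d = 2μt, so t = d/(2μ) = 0.455618 / (2 × 8.8 × 10^-8) = 2.59 million years.

2.59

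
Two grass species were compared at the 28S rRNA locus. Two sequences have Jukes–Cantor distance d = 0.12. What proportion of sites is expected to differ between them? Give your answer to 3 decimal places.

0.111

p = (3/4)(1 − e^(−4d/3)) = 0.75 × (1 − e^(-0.16)) = 0.75 × (1 − 0.852144) = 0.110892.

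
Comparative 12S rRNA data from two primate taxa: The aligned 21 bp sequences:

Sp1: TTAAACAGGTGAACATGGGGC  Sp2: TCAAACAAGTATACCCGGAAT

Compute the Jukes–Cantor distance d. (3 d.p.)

0.635

The sequences differ at 9 of 21 sites (2, 8, 11, 12, 15, 16, 19, 20, 21), so p = 9/21 ≈ 0.428571.
d = −(3/4) ln(1 − 4p/3) = −0.75 ln(1 − 0.571428) = −0.75 ln(0.428572)
  = −0.75 × (-0.847297) = 0.635473 substitutions/site.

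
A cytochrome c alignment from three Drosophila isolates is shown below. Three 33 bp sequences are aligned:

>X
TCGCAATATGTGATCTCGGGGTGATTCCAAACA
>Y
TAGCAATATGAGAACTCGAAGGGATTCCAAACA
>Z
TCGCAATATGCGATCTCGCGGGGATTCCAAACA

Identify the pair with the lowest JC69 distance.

X–Y: 6/33 differ, p = 0.182, d = 0.208.
X–Z: 3/33 differ, p = 0.091, d = 0.097.
Y–Z: 5/33 differ, p = 0.152, d = 0.169.
The smallest distance is between X and Z.

X and Z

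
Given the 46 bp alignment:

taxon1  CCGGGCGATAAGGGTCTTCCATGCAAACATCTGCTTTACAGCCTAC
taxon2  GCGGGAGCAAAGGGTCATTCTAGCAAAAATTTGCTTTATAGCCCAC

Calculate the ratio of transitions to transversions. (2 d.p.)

0.50

Transitions are A↔G and C↔T; transversions are all other mismatches.
Transitions: 4. Transversions: 8.
R = 4/8 = 0.50.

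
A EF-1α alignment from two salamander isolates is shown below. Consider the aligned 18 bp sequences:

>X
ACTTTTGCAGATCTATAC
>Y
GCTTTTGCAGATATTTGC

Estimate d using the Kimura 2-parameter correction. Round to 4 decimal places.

0.2656

Of 18 sites, 2 differences are transitions and 2 are transversions, so P = 2/18 ≈ 0.111111 and Q = 2/18 ≈ 0.111111.
Under the Kimura two-parameter model, d = −½ ln(1 − 2P − Q) − ¼ ln(1 − 2Q).
1 − 2P − Q = 0.666667, giving −½ ln(0.666667) = 0.202732.
1 − 2Q = 0.777778, giving −¼ ln(0.777778) = 0.062829.
d = 0.202732 + 0.062829 = 0.265561.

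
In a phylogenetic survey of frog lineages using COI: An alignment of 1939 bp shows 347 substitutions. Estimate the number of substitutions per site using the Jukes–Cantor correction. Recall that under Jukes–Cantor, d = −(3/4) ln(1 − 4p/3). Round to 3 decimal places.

p = 347/1939 ≈ 0.178958.
d = −(3/4) ln(1 − 4p/3) = −0.75 ln(1 − 0.238611) = −0.75 ln(0.761389)
  = −0.75 × (-0.272611) = 0.204458 substitutions/site.

0.204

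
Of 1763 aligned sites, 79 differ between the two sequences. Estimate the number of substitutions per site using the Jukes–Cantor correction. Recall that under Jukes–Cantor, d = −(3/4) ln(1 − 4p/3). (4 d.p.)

0.0462

p = 79/1763 ≈ 0.04481.
d = −(3/4) ln(1 − 4p/3) = −0.75 ln(1 − 0.059747) = −0.75 ln(0.940253)
  = −0.75 × (-0.061606) = 0.046205 substitutions/site.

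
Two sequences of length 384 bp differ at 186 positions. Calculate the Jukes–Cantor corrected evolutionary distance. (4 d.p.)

p = 186/384 = 0.484375.
d = −(3/4) ln(1 − 4p/3) = −0.75 ln(1 − 0.645833) = −0.75 ln(0.354167)
  = −0.75 × (-1.037987) = 0.778490 substitutions/site.

0.7785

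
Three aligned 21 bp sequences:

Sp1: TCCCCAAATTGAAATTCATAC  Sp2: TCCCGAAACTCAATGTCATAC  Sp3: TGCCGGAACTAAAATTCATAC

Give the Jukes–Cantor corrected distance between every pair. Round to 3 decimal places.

d(Sp1,Sp2) = 0.286, d(Sp1,Sp3) = 0.286, d(Sp2,Sp3) = 0.286

Sp1–Sp2: 5/21 sites differ → p ≈ 0.238095, d = −0.75 ln(1 − 0.31746) = 0.286451 ≈ 0.286.
Sp1–Sp3: 5/21 sites differ → p ≈ 0.238095, d = −0.75 ln(1 − 0.31746) = 0.286451 ≈ 0.286.
Sp2–Sp3: 5/21 sites differ → p ≈ 0.238095, d = −0.75 ln(1 − 0.31746) = 0.286451 ≈ 0.286.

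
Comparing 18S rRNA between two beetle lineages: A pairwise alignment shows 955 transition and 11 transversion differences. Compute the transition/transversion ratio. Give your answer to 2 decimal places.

R = 955/11 = 86.818181… ≈ 86.82 (to 2 d.p.).

86.82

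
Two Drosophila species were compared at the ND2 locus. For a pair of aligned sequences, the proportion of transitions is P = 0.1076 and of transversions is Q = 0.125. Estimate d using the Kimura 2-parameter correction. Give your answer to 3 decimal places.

0.280

Under the Kimura two-parameter model, d = −½ ln(1 − 2P − Q) − ¼ ln(1 − 2Q).
1 − 2P − Q = 0.6598, giving −½ ln(0.6598) = 0.207909.
1 − 2Q = 0.75, giving −¼ ln(0.75) = 0.071921.
d = 0.207909 + 0.071921 = 0.279830.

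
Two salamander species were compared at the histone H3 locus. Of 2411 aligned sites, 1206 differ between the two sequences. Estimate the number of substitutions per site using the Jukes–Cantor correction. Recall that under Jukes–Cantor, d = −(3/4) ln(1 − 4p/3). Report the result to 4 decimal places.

0.8246

p = 1206/2411 ≈ 0.500207.
d = −(3/4) ln(1 − 4p/3) = −0.75 ln(1 − 0.666943) = −0.75 ln(0.333057)
  = −0.75 × (-1.099442) = 0.824582 substitutions/site.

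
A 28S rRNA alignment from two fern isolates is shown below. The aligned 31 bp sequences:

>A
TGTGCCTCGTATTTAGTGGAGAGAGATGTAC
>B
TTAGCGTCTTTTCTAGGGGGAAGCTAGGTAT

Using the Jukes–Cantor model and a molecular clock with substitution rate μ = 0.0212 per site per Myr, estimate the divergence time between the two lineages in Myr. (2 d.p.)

The sequences differ at 13 of 31 sites, so p = 13/31 ≈ 0.419355.
d = −(3/4) ln(1 − 4p/3) = −0.75 ln(1 − 0.55914) = −0.75 ln(0.44086)
  = −0.75 × (-0.819028) = 0.614271 substitutions/site.
Under a molecular clock d = 2μt, so t = d/(2μ) = 0.614271 / (2 × 0.0212) = 14.49 Myr.

14.49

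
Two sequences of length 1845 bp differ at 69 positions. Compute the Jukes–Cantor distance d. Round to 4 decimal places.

p = 69/1845 ≈ 0.037398.
d = −(3/4) ln(1 − 4p/3) = −0.75 ln(1 − 0.049864) = −0.75 ln(0.950136)
  = −0.75 × (-0.051150) = 0.038363 substitutions/site.

0.0384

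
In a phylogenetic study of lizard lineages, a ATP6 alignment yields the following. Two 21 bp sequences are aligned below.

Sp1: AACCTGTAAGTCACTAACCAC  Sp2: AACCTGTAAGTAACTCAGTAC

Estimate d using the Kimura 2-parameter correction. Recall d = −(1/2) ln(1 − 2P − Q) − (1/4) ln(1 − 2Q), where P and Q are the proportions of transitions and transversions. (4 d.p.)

Of 21 sites, 1 differences are transitions and 3 are transversions, so P = 1/21 ≈ 0.047619 and Q = 3/21 ≈ 0.142857.
Under the Kimura two-parameter model, d = −½ ln(1 − 2P − Q) − ¼ ln(1 − 2Q).
1 − 2P − Q = 0.761905, giving −½ ln(0.761905) = 0.135967.
1 − 2Q = 0.714286, giving −¼ ln(0.714286) = 0.084118.
d = 0.135967 + 0.084118 = 0.220085.

0.2201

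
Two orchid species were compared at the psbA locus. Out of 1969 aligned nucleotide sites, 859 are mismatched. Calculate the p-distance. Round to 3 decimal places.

p = 859/1969 = 0.436262… ≈ 0.436 (to 3 d.p.).

0.436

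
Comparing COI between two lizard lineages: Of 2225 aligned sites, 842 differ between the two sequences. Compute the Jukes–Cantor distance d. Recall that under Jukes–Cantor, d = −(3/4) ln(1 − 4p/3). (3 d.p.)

p = 842/2225 ≈ 0.378427.
d = −(3/4) ln(1 − 4p/3) = −0.75 ln(1 − 0.504569) = −0.75 ln(0.495431)
  = −0.75 × (-0.702327) = 0.526745 substitutions/site.

0.527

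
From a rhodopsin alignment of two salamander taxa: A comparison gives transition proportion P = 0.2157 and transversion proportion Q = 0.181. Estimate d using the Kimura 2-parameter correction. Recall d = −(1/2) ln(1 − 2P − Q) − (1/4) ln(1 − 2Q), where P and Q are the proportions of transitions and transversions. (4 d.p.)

0.5862

Under the Kimura two-parameter model, d = −½ ln(1 − 2P − Q) − ¼ ln(1 − 2Q).
1 − 2P − Q = 0.3876, giving −½ ln(0.3876) = 0.473891.
1 − 2Q = 0.638, giving −¼ ln(0.638) = 0.112354.
d = 0.473891 + 0.112354 = 0.586245.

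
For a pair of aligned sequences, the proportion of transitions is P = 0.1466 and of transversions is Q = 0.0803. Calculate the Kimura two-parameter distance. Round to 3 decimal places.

Under the Kimura two-parameter model, d = −½ ln(1 − 2P − Q) − ¼ ln(1 − 2Q).
1 − 2P − Q = 0.6265, giving −½ ln(0.6265) = 0.233803.
1 − 2Q = 0.8394, giving −¼ ln(0.8394) = 0.043767.
d = 0.233803 + 0.043767 = 0.277570.

0.278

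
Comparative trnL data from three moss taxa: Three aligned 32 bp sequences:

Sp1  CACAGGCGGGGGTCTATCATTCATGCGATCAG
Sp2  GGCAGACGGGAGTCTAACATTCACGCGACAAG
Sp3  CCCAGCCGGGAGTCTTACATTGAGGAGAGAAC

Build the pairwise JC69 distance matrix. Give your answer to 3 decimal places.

d(Sp1,Sp2) = 0.304, d(Sp1,Sp3) = 0.460, d(Sp2,Sp3) = 0.353

Sp1–Sp2: 8/32 sites differ → p = 0.25, d = −0.75 ln(1 − 0.333333) = 0.304098 ≈ 0.304.
Sp1–Sp3: 11/32 sites differ → p = 0.34375, d = −0.75 ln(1 − 0.458333) = 0.459828 ≈ 0.460.
Sp2–Sp3: 9/32 sites differ → p = 0.28125, d = −0.75 ln(1 − 0.375) = 0.352503 ≈ 0.353.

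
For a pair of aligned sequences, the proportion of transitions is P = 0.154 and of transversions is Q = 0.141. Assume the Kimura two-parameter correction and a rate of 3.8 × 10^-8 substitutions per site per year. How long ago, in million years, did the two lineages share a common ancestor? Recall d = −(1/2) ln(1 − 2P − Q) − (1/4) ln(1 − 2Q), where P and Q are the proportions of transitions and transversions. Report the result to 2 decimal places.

Under the Kimura two-parameter model, d = −½ ln(1 − 2P − Q) − ¼ ln(1 − 2Q).
1 − 2P − Q = 0.551, giving −½ ln(0.551) = 0.298010.
1 − 2Q = 0.718, giving −¼ ln(0.718) = 0.082821.
d = 0.298010 + 0.082821 = 0.380831.
Under a molecular clock d = 2μt, so t = d/(2μ) = 0.380831 / (2 × 3.8 × 10^-8) = 5.01 million years.

5.01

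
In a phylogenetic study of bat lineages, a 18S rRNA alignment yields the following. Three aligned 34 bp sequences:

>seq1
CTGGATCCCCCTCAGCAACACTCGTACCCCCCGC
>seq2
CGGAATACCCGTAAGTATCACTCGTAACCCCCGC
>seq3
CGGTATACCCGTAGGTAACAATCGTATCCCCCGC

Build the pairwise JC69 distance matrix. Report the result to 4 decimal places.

seq1–seq2: 8/34 sites differ → p ≈ 0.235294, d = −0.75 ln(1 − 0.313725) = 0.282358 ≈ 0.2824.
seq1–seq3: 9/34 sites differ → p ≈ 0.264706, d = −0.75 ln(1 − 0.352941) = 0.326488 ≈ 0.3265.
seq2–seq3: 5/34 sites differ → p ≈ 0.147059, d = −0.75 ln(1 − 0.196079) = 0.163691 ≈ 0.1637.

d(seq1,seq2) = 0.2824, d(seq1,seq3) = 0.3265, d(seq2,seq3) = 0.1637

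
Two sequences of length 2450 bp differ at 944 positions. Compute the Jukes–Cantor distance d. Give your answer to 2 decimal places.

0.54

p = 944/2450 ≈ 0.385306.
d = −(3/4) ln(1 − 4p/3) = −0.75 ln(1 − 0.513741) = −0.75 ln(0.486259)
  = −0.75 × (-0.721014) = 0.540761 substitutions/site.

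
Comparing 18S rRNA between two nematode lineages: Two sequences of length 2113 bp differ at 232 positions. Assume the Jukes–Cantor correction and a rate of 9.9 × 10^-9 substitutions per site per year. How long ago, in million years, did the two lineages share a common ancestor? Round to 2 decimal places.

6.00

p = 232/2113 ≈ 0.109796.
d = −(3/4) ln(1 − 4p/3) = −0.75 ln(1 − 0.146395) = −0.75 ln(0.853605)
  = −0.75 × (-0.158287) = 0.118715 substitutions/site.
Under a molecular clock d = 2μt, so t = d/(2μ) = 0.118715 / (2 × 9.9 × 10^-9) = 6.00 million years.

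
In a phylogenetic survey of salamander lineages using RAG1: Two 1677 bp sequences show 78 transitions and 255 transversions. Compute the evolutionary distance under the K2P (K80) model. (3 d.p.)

P = 78/1677 ≈ 0.046512 and Q = 255/1677 ≈ 0.152057.
Under the Kimura two-parameter model, d = −½ ln(1 − 2P − Q) − ¼ ln(1 − 2Q).
1 − 2P − Q = 0.754919, giving −½ ln(0.754919) = 0.140572.
1 − 2Q = 0.695886, giving −¼ ln(0.695886) = 0.090642.
d = 0.140572 + 0.090642 = 0.231214.

0.231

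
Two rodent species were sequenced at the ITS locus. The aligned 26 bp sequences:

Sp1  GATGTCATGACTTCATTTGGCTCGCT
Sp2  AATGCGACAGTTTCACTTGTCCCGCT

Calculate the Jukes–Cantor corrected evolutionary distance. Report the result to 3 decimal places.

0.539

The sequences differ at 10 of 26 sites (1, 5, 6, 8, 9, 10, 11, 16, 20, 22), so p = 10/26 ≈ 0.384615.
d = −(3/4) ln(1 − 4p/3) = −0.75 ln(1 − 0.51282) = −0.75 ln(0.48718)
  = −0.75 × (-0.719122) = 0.539342 substitutions/site.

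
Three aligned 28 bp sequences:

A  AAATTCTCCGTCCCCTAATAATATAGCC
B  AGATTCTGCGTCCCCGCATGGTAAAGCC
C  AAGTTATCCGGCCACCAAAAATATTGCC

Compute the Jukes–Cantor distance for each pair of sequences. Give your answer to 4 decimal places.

d(A,B) = 0.3041, d(A,C) = 0.3041, d(B,C) = 0.7238

A–B: 7/28 sites differ → p = 0.25, d = −0.75 ln(1 − 0.333333) = 0.304098 ≈ 0.3041.
A–C: 7/28 sites differ → p = 0.25, d = −0.75 ln(1 − 0.333333) = 0.304098 ≈ 0.3041.
B–C: 13/28 sites differ → p ≈ 0.464286, d = −0.75 ln(1 − 0.619048) = 0.723811 ≈ 0.7238.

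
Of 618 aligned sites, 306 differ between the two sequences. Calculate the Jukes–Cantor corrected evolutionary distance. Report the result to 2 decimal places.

p = 306/618 ≈ 0.495146.
d = −(3/4) ln(1 − 4p/3) = −0.75 ln(1 − 0.660195) = −0.75 ln(0.339805)
  = −0.75 × (-1.079383) = 0.809537 substitutions/site.

0.81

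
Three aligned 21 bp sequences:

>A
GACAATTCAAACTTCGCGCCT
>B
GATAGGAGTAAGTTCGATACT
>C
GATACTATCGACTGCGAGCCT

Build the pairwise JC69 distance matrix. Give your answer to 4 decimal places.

A–B: 10/21 sites differ → p ≈ 0.47619, d = −0.75 ln(1 − 0.63492) = 0.755729 ≈ 0.7557.
A–C: 8/21 sites differ → p ≈ 0.380952, d = −0.75 ln(1 − 0.507936) = 0.531860 ≈ 0.5319.
B–C: 9/21 sites differ → p ≈ 0.428571, d = −0.75 ln(1 − 0.571428) = 0.635472 ≈ 0.6355.

d(A,B) = 0.7557, d(A,C) = 0.5319, d(B,C) = 0.6355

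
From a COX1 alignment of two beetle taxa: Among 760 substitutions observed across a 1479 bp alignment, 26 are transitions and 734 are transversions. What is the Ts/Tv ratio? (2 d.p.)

0.04

R = 26/734 = 0.035422… ≈ 0.04 (to 2 d.p.).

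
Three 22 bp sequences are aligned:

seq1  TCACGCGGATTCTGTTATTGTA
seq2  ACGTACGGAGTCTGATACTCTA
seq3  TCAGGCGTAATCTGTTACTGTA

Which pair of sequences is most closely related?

seq1–seq2: 8/22 differ, p = 0.364, d = 0.497.
seq1–seq3: 4/22 differ, p = 0.182, d = 0.208.
seq2–seq3: 8/22 differ, p = 0.364, d = 0.497.
The smallest distance is between seq1 and seq3.

seq1 and seq3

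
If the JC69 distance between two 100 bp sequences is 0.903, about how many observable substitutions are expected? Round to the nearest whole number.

Invert JC69: p = (3/4)(1 − e^(−4d/3)) = 0.75 × (1 − e^(-1.204)) = 0.75 × (1 − 0.299992) = 0.525006.
Expected differing sites = pL ≈ 0.525006 × 100 = 52.5006 ≈ 53.

53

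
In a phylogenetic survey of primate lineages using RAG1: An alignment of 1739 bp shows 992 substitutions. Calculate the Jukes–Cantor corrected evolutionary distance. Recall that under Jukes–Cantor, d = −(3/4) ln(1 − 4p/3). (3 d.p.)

p = 992/1739 ≈ 0.570443.
d = −(3/4) ln(1 − 4p/3) = −0.75 ln(1 − 0.760591) = −0.75 ln(0.239409)
  = −0.75 × (-1.429582) = 1.072187 substitutions/site.

1.072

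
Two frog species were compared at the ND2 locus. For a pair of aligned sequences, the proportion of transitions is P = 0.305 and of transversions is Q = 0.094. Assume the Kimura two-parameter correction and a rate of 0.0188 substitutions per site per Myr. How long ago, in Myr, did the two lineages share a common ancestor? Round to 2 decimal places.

Under the Kimura two-parameter model, d = −½ ln(1 − 2P − Q) − ¼ ln(1 − 2Q).
1 − 2P − Q = 0.296, giving −½ ln(0.296) = 0.608698.
1 − 2Q = 0.812, giving −¼ ln(0.812) = 0.052064.
d = 0.608698 + 0.052064 = 0.660762.
Under a molecular clock d = 2μt, so t = d/(2μ) = 0.660762 / (2 × 0.0188) = 17.57 Myr.

17.57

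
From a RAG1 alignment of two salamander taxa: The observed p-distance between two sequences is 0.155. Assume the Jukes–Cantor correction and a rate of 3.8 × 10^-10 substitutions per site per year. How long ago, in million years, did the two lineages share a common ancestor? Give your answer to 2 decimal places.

228.47

d = −(3/4) ln(1 − 4p/3) = −0.75 ln(1 − 0.206667) = −0.75 ln(0.793333)
  = −0.75 × (-0.231512) = 0.173634 substitutions/site.
Under a molecular clock d = 2μt, so t = d/(2μ) = 0.173634 / (2 × 3.8 × 10^-10) = 228.47 million years.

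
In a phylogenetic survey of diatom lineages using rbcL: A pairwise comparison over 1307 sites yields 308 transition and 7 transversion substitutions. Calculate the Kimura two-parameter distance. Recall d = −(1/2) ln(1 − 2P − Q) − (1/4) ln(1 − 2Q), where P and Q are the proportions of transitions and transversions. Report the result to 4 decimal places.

P = 308/1307 ≈ 0.235654 and Q = 7/1307 ≈ 0.005356.
Under the Kimura two-parameter model, d = −½ ln(1 − 2P − Q) − ¼ ln(1 − 2Q).
1 − 2P − Q = 0.523336, giving −½ ln(0.523336) = 0.323766.
1 − 2Q = 0.989288, giving −¼ ln(0.989288) = 0.002692.
d = 0.323766 + 0.002692 = 0.326458.

0.3265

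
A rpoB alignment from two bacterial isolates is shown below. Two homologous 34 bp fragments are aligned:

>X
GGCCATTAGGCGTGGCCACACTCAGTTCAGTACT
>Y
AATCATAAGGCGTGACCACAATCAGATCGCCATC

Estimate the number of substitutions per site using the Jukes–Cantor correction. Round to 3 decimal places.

0.477

The sequences differ at 12 of 34 sites, so p = 12/34 ≈ 0.352941.
d = −(3/4) ln(1 − 4p/3) = −0.75 ln(1 − 0.470588) = −0.75 ln(0.529412)
  = −0.75 × (-0.635988) = 0.476991 substitutions/site.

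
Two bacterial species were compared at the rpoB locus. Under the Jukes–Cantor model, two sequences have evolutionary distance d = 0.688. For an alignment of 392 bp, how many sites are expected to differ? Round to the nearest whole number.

177

Invert JC69: p = (3/4)(1 − e^(−4d/3)) = 0.75 × (1 − e^(-0.917333)) = 0.75 × (1 − 0.399583) = 0.450313.
Expected differing sites = pL ≈ 0.450313 × 392 = 176.522696 ≈ 177.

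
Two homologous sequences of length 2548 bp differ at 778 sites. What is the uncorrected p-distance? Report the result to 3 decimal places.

0.305

p = 778/2548 = 0.305337… ≈ 0.305 (to 3 d.p.).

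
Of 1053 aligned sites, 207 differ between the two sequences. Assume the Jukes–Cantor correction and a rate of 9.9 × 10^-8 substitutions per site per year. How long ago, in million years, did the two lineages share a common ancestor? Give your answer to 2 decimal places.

1.15

p = 207/1053 ≈ 0.196581.
d = −(3/4) ln(1 − 4p/3) = −0.75 ln(1 − 0.262108) = −0.75 ln(0.737892)
  = −0.75 × (-0.303958) = 0.227969 substitutions/site.
Under a molecular clock d = 2μt, so t = d/(2μ) = 0.227969 / (2 × 9.9 × 10^-8) = 1.15 million years.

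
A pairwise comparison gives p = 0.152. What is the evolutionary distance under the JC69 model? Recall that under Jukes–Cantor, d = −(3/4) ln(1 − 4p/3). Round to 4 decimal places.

d = −(3/4) ln(1 − 4p/3) = −0.75 ln(1 − 0.202667) = −0.75 ln(0.797333)
  = −0.75 × (-0.226483) = 0.169862 substitutions/site.

0.1699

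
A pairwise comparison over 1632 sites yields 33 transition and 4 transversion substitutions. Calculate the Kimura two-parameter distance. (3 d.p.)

0.023

P = 33/1632 ≈ 0.020221 and Q = 4/1632 ≈ 0.002451.
Under the Kimura two-parameter model, d = −½ ln(1 − 2P − Q) − ¼ ln(1 − 2Q).
1 − 2P − Q = 0.957107, giving −½ ln(0.957107) = 0.021920.
1 − 2Q = 0.995098, giving −¼ ln(0.995098) = 0.001229.
d = 0.021920 + 0.001229 = 0.023149.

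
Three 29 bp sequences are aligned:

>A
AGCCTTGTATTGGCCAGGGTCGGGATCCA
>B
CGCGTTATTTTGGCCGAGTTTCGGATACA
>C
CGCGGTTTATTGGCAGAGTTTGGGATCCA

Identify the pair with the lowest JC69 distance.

A–B: 10/29 differ, p = 0.345, d = 0.462.
A–C: 9/29 differ, p = 0.310, d = 0.401.
B–C: 6/29 differ, p = 0.207, d = 0.242.
The smallest distance is between B and C.

B and C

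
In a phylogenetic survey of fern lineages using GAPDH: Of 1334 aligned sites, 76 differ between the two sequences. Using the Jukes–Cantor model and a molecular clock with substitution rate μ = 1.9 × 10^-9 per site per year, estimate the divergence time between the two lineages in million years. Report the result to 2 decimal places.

p = 76/1334 ≈ 0.056972.
d = −(3/4) ln(1 − 4p/3) = −0.75 ln(1 − 0.075963) = −0.75 ln(0.924037)
  = −0.75 × (-0.079003) = 0.059252 substitutions/site.
Under a molecular clock d = 2μt, so t = d/(2μ) = 0.059252 / (2 × 1.9 × 10^-9) = 15.59 million years.

15.59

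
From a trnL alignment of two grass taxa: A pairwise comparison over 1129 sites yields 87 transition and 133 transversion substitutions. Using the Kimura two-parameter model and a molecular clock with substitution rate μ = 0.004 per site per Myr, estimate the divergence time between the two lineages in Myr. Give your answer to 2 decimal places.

28.23

P = 87/1129 ≈ 0.077059 and Q = 133/1129 ≈ 0.117803.
Under the Kimura two-parameter model, d = −½ ln(1 − 2P − Q) − ¼ ln(1 − 2Q).
1 − 2P − Q = 0.728079, giving −½ ln(0.728079) = 0.158673.
1 − 2Q = 0.764394, giving −¼ ln(0.764394) = 0.067168.
d = 0.158673 + 0.067168 = 0.225841.
Under a molecular clock d = 2μt, so t = d/(2μ) = 0.225841 / (2 × 0.004) = 28.23 Myr.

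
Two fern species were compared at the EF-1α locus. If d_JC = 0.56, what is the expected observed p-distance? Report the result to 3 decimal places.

0.395

p = (3/4)(1 − e^(−4d/3)) = 0.75 × (1 − e^(-0.746667)) = 0.75 × (1 − 0.473944) = 0.394542.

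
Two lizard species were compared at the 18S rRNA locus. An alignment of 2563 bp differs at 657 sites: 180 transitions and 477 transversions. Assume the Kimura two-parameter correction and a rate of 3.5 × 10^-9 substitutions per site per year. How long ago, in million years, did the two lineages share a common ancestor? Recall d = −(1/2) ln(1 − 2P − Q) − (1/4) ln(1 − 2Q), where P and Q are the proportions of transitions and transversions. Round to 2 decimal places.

44.87

P = 180/2563 ≈ 0.07023 and Q = 477/2563 ≈ 0.18611.
Under the Kimura two-parameter model, d = −½ ln(1 − 2P − Q) − ¼ ln(1 − 2Q).
1 − 2P − Q = 0.67343, giving −½ ln(0.67343) = 0.197686.
1 − 2Q = 0.62778, giving −¼ ln(0.62778) = 0.116391.
d = 0.197686 + 0.116391 = 0.314077.
Under a molecular clock d = 2μt, so t = d/(2μ) = 0.314077 / (2 × 3.5 × 10^-9) = 44.87 million years.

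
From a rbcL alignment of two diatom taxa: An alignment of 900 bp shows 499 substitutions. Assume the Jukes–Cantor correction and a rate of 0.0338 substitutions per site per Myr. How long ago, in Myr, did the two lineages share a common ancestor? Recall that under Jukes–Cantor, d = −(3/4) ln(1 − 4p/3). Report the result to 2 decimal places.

p = 499/900 ≈ 0.554444.
d = −(3/4) ln(1 − 4p/3) = −0.75 ln(1 − 0.739259) = −0.75 ln(0.260741)
  = −0.75 × (-1.344228) = 1.008171 substitutions/site.
Under a molecular clock d = 2μt, so t = d/(2μ) = 1.008171 / (2 × 0.0338) = 14.91 Myr.

14.91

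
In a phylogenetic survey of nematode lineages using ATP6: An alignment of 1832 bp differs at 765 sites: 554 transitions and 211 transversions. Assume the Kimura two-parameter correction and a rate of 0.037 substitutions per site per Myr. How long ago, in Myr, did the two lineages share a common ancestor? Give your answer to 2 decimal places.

P = 554/1832 ≈ 0.302402 and Q = 211/1832 ≈ 0.115175.
Under the Kimura two-parameter model, d = −½ ln(1 − 2P − Q) − ¼ ln(1 − 2Q).
1 − 2P − Q = 0.280021, giving −½ ln(0.280021) = 0.636445.
1 − 2Q = 0.76965, giving −¼ ln(0.76965) = 0.065455.
d = 0.636445 + 0.065455 = 0.701900.
Under a molecular clock d = 2μt, so t = d/(2μ) = 0.701900 / (2 × 0.037) = 9.49 Myr.

9.49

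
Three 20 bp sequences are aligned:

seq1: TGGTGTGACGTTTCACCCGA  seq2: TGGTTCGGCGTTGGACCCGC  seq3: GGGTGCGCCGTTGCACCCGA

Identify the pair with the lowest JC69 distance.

seq1 and seq3

seq1–seq2: 6/20 differ, p = 0.300, d = 0.383.
seq1–seq3: 4/20 differ, p = 0.200, d = 0.233.
seq2–seq3: 5/20 differ, p = 0.250, d = 0.304.
The smallest distance is between seq1 and seq3.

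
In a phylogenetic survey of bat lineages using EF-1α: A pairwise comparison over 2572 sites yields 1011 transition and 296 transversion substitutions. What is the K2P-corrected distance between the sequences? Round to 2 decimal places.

P = 1011/2572 ≈ 0.393079 and Q = 296/2572 ≈ 0.115086.
Under the Kimura two-parameter model, d = −½ ln(1 − 2P − Q) − ¼ ln(1 − 2Q).
1 − 2P − Q = 0.098756, giving −½ ln(0.098756) = 1.157552.
1 − 2Q = 0.769828, giving −¼ ln(0.769828) = 0.065397.
d = 1.157552 + 0.065397 = 1.222949.

1.22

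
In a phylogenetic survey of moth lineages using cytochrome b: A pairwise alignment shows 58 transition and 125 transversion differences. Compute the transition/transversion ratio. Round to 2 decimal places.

0.46

R = 58/125 = 0.464 ≈ 0.46 (to 2 d.p.).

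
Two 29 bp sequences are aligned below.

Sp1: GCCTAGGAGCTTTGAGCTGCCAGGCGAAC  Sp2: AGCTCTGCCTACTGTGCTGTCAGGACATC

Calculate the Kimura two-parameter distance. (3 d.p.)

0.777

Of 29 sites, 4 differences are transitions and 10 are transversions, so P = 4/29 ≈ 0.137931 and Q = 10/29 ≈ 0.344828.
Under the Kimura two-parameter model, d = −½ ln(1 − 2P − Q) − ¼ ln(1 − 2Q).
1 − 2P − Q = 0.37931, giving −½ ln(0.37931) = 0.484701.
1 − 2Q = 0.310344, giving −¼ ln(0.310344) = 0.292518.
d = 0.484701 + 0.292518 = 0.777219.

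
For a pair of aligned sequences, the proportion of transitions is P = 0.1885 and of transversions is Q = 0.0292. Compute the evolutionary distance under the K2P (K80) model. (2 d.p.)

Under the Kimura two-parameter model, d = −½ ln(1 − 2P − Q) − ¼ ln(1 − 2Q).
1 − 2P − Q = 0.5938, giving −½ ln(0.5938) = 0.260606.
1 − 2Q = 0.9416, giving −¼ ln(0.9416) = 0.015044.
d = 0.260606 + 0.015044 = 0.275650.

0.28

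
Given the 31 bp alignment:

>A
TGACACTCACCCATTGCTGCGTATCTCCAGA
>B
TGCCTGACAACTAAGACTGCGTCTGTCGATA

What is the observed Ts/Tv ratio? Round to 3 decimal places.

0.182

Transitions are A↔G and C↔T; transversions are all other mismatches.
Transitions: 2. Transversions: 11.
R = 2/11 = 0.181818… ≈ 0.182 (to 3 d.p.).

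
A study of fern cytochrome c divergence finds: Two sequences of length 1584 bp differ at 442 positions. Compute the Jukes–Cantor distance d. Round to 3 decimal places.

p = 442/1584 ≈ 0.27904.
d = −(3/4) ln(1 − 4p/3) = −0.75 ln(1 − 0.372053) = −0.75 ln(0.627947)
  = −0.75 × (-0.465300) = 0.348975 substitutions/site.

0.349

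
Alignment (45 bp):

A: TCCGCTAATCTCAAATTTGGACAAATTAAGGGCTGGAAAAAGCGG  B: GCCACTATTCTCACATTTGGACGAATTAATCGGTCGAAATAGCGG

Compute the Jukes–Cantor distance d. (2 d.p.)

The sequences differ at 10 of 45 sites (1, 4, 8, 14, 23, 30, 31, 33, 35, 40), so p = 10/45 ≈ 0.222222.
d = −(3/4) ln(1 − 4p/3) = −0.75 ln(1 − 0.296296) = −0.75 ln(0.703704)
  = −0.75 × (-0.351397) = 0.263548 substitutions/site.

0.26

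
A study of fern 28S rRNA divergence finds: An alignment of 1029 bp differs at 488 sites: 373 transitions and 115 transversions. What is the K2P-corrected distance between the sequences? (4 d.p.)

P = 373/1029 ≈ 0.362488 and Q = 115/1029 ≈ 0.111759.
Under the Kimura two-parameter model, d = −½ ln(1 − 2P − Q) − ¼ ln(1 − 2Q).
1 − 2P − Q = 0.163265, giving −½ ln(0.163265) = 0.906190.
1 − 2Q = 0.776482, giving −¼ ln(0.776482) = 0.063245.
d = 0.906190 + 0.063245 = 0.969435.

0.9694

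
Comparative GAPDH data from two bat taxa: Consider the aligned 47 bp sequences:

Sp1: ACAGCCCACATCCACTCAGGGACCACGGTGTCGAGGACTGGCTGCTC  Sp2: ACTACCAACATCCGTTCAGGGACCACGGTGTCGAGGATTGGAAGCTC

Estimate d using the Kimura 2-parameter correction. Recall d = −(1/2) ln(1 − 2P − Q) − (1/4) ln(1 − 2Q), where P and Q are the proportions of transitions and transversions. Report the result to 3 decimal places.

0.194

Of 47 sites, 4 differences are transitions and 4 are transversions, so P = 4/47 ≈ 0.085106 and Q = 4/47 ≈ 0.085106.
Under the Kimura two-parameter model, d = −½ ln(1 − 2P − Q) − ¼ ln(1 − 2Q).
1 − 2P − Q = 0.744682, giving −½ ln(0.744682) = 0.147399.
1 − 2Q = 0.829788, giving −¼ ln(0.829788) = 0.046646.
d = 0.147399 + 0.046646 = 0.194045.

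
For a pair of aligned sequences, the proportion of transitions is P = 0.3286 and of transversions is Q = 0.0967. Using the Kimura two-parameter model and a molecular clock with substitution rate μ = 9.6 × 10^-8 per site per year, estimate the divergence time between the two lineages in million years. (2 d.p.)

3.93

Under the Kimura two-parameter model, d = −½ ln(1 − 2P − Q) − ¼ ln(1 − 2Q).
1 − 2P − Q = 0.2461, giving −½ ln(0.2461) = 0.701009.
1 − 2Q = 0.8066, giving −¼ ln(0.8066) = 0.053732.
d = 0.701009 + 0.053732 = 0.754741.
Under a molecular clock d = 2μt, so t = d/(2μ) = 0.754741 / (2 × 9.6 × 10^-8) = 3.93 million years.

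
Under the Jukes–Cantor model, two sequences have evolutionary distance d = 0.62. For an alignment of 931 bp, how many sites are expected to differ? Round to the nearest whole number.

Invert JC69: p = (3/4)(1 − e^(−4d/3)) = 0.75 × (1 − e^(-0.826667)) = 0.75 × (1 − 0.437505) = 0.421871.
Expected differing sites = pL ≈ 0.421871 × 931 = 392.761901 ≈ 393.

393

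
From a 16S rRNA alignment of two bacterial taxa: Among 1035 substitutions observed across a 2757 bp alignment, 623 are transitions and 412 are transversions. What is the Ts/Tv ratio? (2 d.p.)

R = 623/412 = 1.512135… ≈ 1.51 (to 2 d.p.).

1.51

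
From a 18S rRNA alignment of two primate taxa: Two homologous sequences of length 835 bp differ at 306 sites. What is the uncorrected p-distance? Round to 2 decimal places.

p = 306/835 = 0.366467… ≈ 0.37 (to 2 d.p.).

0.37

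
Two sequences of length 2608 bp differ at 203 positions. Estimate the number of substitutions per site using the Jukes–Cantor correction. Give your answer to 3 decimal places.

0.082

p = 203/2608 ≈ 0.077837.
d = −(3/4) ln(1 − 4p/3) = −0.75 ln(1 − 0.103783) = −0.75 ln(0.896217)
  = −0.75 × (-0.109573) = 0.082180 substitutions/site.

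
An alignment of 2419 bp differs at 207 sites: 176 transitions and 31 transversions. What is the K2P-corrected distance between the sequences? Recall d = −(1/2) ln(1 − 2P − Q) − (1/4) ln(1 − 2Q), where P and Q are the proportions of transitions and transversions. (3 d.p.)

0.093

P = 176/2419 ≈ 0.072757 and Q = 31/2419 ≈ 0.012815.
Under the Kimura two-parameter model, d = −½ ln(1 − 2P − Q) − ¼ ln(1 − 2Q).
1 − 2P − Q = 0.841671, giving −½ ln(0.841671) = 0.086183.
1 − 2Q = 0.97437, giving −¼ ln(0.97437) = 0.006491.
d = 0.086183 + 0.006491 = 0.092674.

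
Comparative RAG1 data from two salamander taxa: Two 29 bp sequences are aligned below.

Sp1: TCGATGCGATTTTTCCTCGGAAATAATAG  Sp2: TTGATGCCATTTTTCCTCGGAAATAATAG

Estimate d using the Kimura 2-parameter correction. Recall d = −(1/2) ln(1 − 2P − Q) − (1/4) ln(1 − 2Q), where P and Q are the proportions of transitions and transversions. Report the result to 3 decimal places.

0.072

Of 29 sites, 1 differences are transitions and 1 are transversions, so P = 1/29 ≈ 0.034483 and Q = 1/29 ≈ 0.034483.
Under the Kimura two-parameter model, d = −½ ln(1 − 2P − Q) − ¼ ln(1 − 2Q).
1 − 2P − Q = 0.896551, giving −½ ln(0.896551) = 0.054600.
1 − 2Q = 0.931034, giving −¼ ln(0.931034) = 0.017865.
d = 0.054600 + 0.017865 = 0.072465.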